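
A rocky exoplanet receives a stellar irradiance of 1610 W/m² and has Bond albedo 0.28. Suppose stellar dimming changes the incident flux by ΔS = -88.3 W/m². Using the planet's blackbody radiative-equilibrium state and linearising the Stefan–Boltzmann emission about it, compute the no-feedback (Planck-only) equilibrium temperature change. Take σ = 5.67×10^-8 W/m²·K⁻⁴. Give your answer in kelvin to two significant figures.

The baseline emission temperature is T_e = 267.4 K.
Only a fraction (1−α) is absorbed and it's spread over 4πR², so ΔF = (1−α)ΔS/4 = -15.89 W/m².
The Planck feedback parameter is 4σT_e³ = 4.335 W/m²/K.
ΔT₀ = ΔF/λ_P = -15.89/4.335 = -3.67 K.

-3.7 K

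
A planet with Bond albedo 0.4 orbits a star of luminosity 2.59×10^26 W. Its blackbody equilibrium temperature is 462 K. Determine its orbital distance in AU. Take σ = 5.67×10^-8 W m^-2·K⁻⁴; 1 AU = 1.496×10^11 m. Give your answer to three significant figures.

Required flux: S = 4σT⁴/(1−α) = 17220 W m^-2.
From L = 4πd²S, d = √(2.59×10^26/(4π·17220)) = 3.460×10^10 m = 0.2313 AU.

0.231 AU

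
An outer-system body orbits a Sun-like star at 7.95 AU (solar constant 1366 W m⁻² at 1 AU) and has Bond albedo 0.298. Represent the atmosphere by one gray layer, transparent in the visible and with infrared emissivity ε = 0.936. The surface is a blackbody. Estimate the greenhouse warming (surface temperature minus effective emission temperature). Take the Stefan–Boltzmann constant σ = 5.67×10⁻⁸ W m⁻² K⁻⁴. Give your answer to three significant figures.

15.5 kelvin

Irradiance scales as 1/d², so S = 1366 W m⁻² × (1/7.95)² = 21.61 W m⁻².
Effective emission temperature (TOA balance): σT_e⁴ = S(1−α)/4 = 3.793 W m⁻² → T_e = 90.44 K.
The surface balance (absorbed SW + ε·downward IR = σT_s⁴) with T_a⁴ = T_s⁴/2 reduces to T_s = T_e·[2/(2−ε)]^¼ = 105.9 K.
Greenhouse warming: T_s − T_e = 15.46 K.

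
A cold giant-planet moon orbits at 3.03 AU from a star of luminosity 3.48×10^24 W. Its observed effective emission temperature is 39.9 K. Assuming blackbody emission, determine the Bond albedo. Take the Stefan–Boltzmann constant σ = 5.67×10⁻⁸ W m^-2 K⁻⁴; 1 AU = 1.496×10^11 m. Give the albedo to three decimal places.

0.574

Orbital distance: d = 3.03 AU = 4.533×10^11 m.
S = L/(4πd²) = 1.348 W m^-2.
From σT⁴ = S(1−α)/4 we invert for α: 1−α = 4σT⁴/S.
σT⁴ = 0.1437 W m^-2, so 4σT⁴ = 0.5748 W m^-2.
1−α = 0.5748/1.348 = 0.4265, so α = 0.5735.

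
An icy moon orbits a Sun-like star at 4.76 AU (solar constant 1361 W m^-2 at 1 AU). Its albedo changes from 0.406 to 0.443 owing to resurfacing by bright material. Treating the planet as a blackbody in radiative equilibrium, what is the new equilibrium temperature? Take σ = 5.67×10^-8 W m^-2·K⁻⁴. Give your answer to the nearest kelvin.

110 K

Irradiance scales as 1/d², so S = 1361 W m^-2 × (1/4.76)² = 60.07 W m^-2.
New equilibrium: T₂ = [(1−0.443)·60.07/(4σ)]^(1/4) = 110.2 K.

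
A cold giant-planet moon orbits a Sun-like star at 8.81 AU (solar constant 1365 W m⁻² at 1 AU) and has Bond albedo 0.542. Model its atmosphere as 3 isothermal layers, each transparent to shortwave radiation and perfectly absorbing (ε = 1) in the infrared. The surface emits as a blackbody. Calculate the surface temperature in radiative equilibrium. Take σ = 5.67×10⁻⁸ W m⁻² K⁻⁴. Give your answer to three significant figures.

109 K

Irradiance scales as 1/d², so S = 1365 W m⁻² × (1/8.81)² = 17.59 W m⁻².
The effective emission temperature is T_e = [S(1−α)/(4σ)]^¼ = 77.20 K.
With N = 3 opaque layers, T_s = (N+1)^(1/4)·T_e = 4^(1/4)·77.20 = 109.2 K.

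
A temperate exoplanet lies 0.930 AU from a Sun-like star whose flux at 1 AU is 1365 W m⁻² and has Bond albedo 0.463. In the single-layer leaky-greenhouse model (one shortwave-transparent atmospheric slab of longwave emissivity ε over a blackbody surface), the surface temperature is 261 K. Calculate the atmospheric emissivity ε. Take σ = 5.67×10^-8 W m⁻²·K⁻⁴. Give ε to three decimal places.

Flux at the orbit: S = 1365/(0.930)² = 1578 W m⁻².
TOA balance gives T_e = 247.2 K.
Inverting T_s⁴ = 2T_e⁴/(2−ε): (T_e/T_s)⁴ = 0.8053, so ε = 2(1 − 0.8053) = 0.3895.

0.389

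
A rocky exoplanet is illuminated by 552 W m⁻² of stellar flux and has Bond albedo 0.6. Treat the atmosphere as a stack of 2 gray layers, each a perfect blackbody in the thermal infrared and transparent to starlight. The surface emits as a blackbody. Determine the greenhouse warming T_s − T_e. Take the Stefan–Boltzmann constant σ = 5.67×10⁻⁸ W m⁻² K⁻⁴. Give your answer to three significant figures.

55.8 K

Top-of-atmosphere balance: σT_e⁴ = S(1−α)/4 = 55.20 W m⁻² → T_e = 176.6 K.
Surface: T_s = (3)^¼·T_e = 232.5 K.
Warming: T_s − T_e = 55.83 K.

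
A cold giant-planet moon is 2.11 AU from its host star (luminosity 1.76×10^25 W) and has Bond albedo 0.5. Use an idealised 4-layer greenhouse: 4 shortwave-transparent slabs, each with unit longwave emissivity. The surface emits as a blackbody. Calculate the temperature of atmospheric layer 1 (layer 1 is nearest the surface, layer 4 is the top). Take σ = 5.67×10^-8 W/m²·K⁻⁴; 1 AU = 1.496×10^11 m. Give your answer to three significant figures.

Orbital distance: d = 2.11 AU = 3.157×10^11 m.
S = L/(4πd²) = 14.06 W/m².
The effective emission temperature is T_e = [S(1−α)/(4σ)]^¼ = 74.61 K.
In the N-layer model, layer k (counted from the surface) has T_k = (N+1−k)^(1/4)·T_e.
T_1 = (4)^(1/4)·74.61 = 105.5 K.

106 K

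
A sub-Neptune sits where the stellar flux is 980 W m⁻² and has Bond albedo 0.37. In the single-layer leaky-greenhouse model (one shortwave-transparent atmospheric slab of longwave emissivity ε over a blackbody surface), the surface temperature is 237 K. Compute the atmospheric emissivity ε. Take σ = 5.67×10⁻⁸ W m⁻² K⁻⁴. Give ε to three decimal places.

First, T_e = [980.0·(1−0.37)/(4σ)]^(1/4) = 228.4 K.
T_s⁴ = T_e⁴·2/(2−ε) → ε = 2 − 2(T_e/T_s)⁴ = 2 − 2·(228.4/237)⁴ = 0.2743.

0.274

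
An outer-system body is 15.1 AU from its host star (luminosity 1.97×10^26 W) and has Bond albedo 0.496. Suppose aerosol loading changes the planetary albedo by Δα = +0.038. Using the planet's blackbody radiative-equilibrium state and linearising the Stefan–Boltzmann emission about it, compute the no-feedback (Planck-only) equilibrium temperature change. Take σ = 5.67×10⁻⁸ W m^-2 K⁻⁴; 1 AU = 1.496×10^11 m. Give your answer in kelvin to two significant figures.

-0.96 kelvin

Orbital distance: d = 15.1 AU = 2.259×10^12 m.
S = L/(4πd²) = 3.072 W m^-2.
Reference equilibrium: T_e = [S(1−α)/(4σ)]^(1/4) = 51.12 K.
TOA radiative forcing: ΔF = −S·Δα/4 = −3.072·(+0.038)/4 = -0.02919 W m^-2.
Linearising σT⁴ gives d(σT⁴)/dT = 4σT_e³ = 0.03029 W m^-2 per K.
So ΔT₀ = -0.02919/0.03029 = -0.963 K.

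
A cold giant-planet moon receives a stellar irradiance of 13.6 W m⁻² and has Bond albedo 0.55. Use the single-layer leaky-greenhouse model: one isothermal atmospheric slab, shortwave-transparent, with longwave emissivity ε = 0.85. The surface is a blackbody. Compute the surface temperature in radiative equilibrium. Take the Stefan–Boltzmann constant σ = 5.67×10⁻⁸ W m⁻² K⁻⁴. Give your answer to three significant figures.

82.8 kelvin

The planet radiates to space at T_e = [S(1−α)/(4σ)]^(1/4) = 72.07 K.
Surface balance with a leaky layer gives σT_s⁴ = σT_e⁴·2/(2−ε), so T_s = T_e·[2/(2−0.85)]^(1/4) = 82.77 K.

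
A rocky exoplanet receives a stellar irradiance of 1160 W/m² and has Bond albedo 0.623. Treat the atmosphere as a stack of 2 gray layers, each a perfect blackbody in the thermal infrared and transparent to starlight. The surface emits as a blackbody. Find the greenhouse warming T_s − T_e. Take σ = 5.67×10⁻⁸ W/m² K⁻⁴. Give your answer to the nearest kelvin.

66 kelvin

OLR = S(1−α)/4 = 109.3 W/m²; the top layer radiates at T_e = 209.6 K.
Surface: T_s = (3)^¼·T_e = 275.8 K.
Warming: T_s − T_e = 66.23 K.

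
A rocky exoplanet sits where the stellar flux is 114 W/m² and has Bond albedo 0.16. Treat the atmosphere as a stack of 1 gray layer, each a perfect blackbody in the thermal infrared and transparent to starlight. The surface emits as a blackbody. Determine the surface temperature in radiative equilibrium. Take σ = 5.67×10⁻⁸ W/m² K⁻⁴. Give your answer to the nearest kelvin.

OLR = S(1−α)/4 = 23.94 W/m²; the top layer radiates at T_e = 143.3 K.
With N = 1 opaque layers, T_s = (N+1)^(1/4)·T_e = 2^(1/4)·143.3 = 170.5 K.

170 kelvin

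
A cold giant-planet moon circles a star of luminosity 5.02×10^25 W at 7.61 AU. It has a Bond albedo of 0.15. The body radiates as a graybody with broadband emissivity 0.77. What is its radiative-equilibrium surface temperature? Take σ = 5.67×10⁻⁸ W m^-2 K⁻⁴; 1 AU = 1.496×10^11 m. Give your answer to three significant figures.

d = 7.61 × 1.496×10^11 m = 1.138×10^12 m.
Spreading L over a sphere of radius d: S = 5.02×10^25/(4π·1.14×10^12²) = 3.082 W m^-2.
The planet absorbs (1−α)S over its disc πR² and re-emits over 4πR², so the mean absorbed flux is (1−0.15)·3.082/4 = 0.6550 W m^-2.
Radiative balance εσT⁴ = 0.6550 gives T = [0.6550/(0.77·σ)]^(1/4) = 62.24 K.

62.2 K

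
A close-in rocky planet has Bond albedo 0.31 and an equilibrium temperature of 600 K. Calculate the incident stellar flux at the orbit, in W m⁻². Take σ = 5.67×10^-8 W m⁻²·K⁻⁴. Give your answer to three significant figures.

42600 W m⁻²

Invert the energy balance for S: S = 4σT⁴/(1−α).
The emitted flux is σT⁴ = 7348 W m⁻².
So S = 4×7348/(1−0.31) = 42600 W m⁻².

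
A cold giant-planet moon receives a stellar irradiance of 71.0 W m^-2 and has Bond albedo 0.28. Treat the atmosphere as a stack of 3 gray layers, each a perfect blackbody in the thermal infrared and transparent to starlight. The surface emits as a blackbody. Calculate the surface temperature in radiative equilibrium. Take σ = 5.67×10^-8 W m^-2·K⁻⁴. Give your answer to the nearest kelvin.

The effective emission temperature is T_e = [S(1−α)/(4σ)]^¼ = 122.5 K.
For an N-layer opaque stack, T_s⁴ = (N+1)T_e⁴, hence T_s = (4)^(1/4)×122.5 K = 173.3 K.

173 kelvin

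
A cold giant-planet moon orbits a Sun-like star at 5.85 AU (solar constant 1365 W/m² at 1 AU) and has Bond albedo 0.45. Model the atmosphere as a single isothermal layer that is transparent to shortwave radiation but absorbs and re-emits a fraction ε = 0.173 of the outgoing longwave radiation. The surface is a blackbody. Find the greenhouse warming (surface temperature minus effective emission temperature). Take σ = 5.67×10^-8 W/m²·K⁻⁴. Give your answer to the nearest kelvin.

By the inverse-square law, S = 1365/5.85² = 39.89 W/m².
At the top of the atmosphere, σT_e⁴ = S(1−α)/4 = 5.484 W/m², giving T_e = 99.17 K.
For a single slab of emissivity ε, T_s⁴ = 2T_e⁴/(2−ε); thus T_s = 99.17·(1.095)^(1/4) = 101.4 K.
Greenhouse warming: T_s − T_e = 2.269 K.

2 K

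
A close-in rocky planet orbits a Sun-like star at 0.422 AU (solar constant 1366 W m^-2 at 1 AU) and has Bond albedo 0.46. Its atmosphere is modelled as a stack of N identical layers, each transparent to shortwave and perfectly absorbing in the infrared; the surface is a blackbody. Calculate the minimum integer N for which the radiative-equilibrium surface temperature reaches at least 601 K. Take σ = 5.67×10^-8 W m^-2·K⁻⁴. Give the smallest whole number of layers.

By the inverse-square law, S = 1366/0.422² = 7671 W m^-2.
OLR = S(1−α)/4 = 1036 W m^-2; the top layer radiates at T_e = 367.6 K.
Need (N+1)T_e⁴ ≥ T_s⁴, i.e. N+1 ≥ (601/367.6)⁴ = 7.144.
Rounding up, N = 7.

7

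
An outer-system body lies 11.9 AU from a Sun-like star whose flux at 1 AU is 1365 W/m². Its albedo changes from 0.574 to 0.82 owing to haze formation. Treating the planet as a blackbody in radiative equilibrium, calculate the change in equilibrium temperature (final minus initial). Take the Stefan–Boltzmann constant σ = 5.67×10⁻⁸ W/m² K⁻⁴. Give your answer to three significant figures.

-12.6 K

Irradiance scales as 1/d², so S = 1365 W/m² × (1/11.9)² = 9.639 W/m².
Before: T₁ = [9.639·0.426/(4σ)]^(1/4) = 65.23 K.
After:  T₂ = [9.639·0.18/(4σ)]^(1/4) = 52.59 K.
Change: 52.59 − 65.23 = -12.64 K.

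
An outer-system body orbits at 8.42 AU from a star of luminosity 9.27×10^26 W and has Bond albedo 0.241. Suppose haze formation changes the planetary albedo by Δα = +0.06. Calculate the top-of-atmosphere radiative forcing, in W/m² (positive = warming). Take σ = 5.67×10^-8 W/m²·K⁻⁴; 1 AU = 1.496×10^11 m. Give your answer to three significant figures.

Orbital distance: d = 8.42 AU = 1.260×10^12 m.
S = L/(4πd²) = 46.49 W/m².
The change in absorbed flux is Δ[S(1−α)/4] = −SΔα/4 = -0.6974 W/m².

-0.697 W/m²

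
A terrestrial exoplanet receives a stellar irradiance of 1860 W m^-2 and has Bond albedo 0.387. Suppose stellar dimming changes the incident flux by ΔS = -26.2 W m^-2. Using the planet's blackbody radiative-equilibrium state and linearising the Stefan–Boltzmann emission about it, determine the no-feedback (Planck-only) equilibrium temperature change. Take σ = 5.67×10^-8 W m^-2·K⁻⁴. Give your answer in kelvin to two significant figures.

Unperturbed T_e = [1860·(1−0.387)/(4σ)]^¼ = 266.3 K.
Only a fraction (1−α) is absorbed and it's spread over 4πR², so ΔF = (1−α)ΔS/4 = -4.015 W m^-2.
The Planck feedback parameter is 4σT_e³ = 4.282 W m^-2/K.
So ΔT₀ = -4.015/4.282 = -0.938 K.

-0.94 K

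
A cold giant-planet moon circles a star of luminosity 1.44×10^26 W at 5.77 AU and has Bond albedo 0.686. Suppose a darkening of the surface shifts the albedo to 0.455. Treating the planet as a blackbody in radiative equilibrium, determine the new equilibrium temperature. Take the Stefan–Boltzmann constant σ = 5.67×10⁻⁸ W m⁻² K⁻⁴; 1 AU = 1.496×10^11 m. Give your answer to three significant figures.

78.0 K

Orbital distance: d = 5.77 AU = 8.632×10^11 m.
S = L/(4πd²) = 15.38 W m⁻².
With the new albedo, S(1−α₂)/4 = 2.095 W m⁻², so T₂ = 77.97 K.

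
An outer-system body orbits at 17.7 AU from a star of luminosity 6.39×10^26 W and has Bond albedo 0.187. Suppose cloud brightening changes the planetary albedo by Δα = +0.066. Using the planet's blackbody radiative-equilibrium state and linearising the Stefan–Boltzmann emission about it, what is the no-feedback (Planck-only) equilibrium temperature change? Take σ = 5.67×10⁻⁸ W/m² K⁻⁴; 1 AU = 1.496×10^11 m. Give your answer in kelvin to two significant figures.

-1.4 K

d = 17.7 × 1.496×10^11 m = 2.648×10^12 m.
S = L/(4πd²) = 7.252 W/m².
Unperturbed T_e = [7.252·(1−0.187)/(4σ)]^¼ = 71.41 K.
ΔF = −(S/4)Δα = −(7.252/4)×(+0.066) = -0.1197 W/m².
Linearising σT⁴ gives d(σT⁴)/dT = 4σT_e³ = 0.08257 W/m² per K.
ΔT₀ = ΔF/λ_P = -0.1197/0.08257 = -1.45 K.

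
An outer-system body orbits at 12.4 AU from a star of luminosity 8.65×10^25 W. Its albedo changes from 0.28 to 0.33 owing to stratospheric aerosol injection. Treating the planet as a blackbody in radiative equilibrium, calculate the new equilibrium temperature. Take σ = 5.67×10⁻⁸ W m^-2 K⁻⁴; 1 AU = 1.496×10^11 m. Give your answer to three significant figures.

49.3 K

d = 12.4 × 1.496×10^11 m = 1.855×10^12 m.
Flux at the orbit: S = L/(4πd²) = 8.65×10^25/(4π·(1.86×10^12)²) = 2.000 W m^-2.
T₂ = [S(1−α₂)/(4σ)]^(1/4) = [2.000·0.67/(4σ)]^(1/4) = 49.30 K.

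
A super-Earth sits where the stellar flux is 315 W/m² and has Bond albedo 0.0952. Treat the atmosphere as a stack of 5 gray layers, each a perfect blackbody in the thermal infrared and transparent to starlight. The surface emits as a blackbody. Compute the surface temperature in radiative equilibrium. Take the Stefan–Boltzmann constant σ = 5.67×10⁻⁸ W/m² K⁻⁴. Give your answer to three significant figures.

295 kelvin

OLR = S(1−α)/4 = 71.25 W/m²; the top layer radiates at T_e = 188.3 K.
With N = 5 opaque layers, T_s = (N+1)^(1/4)·T_e = 6^(1/4)·188.3 = 294.7 K.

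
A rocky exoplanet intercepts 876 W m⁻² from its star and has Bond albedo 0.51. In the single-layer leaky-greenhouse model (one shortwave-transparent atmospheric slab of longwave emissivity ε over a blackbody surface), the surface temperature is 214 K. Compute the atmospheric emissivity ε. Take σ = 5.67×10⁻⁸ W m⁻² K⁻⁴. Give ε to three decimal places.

0.195

First, T_e = [876.0·(1−0.51)/(4σ)]^(1/4) = 208.6 K.
Since (2−ε)/2 = (T_e/T_s)⁴ = 0.9024, ε = 0.1952.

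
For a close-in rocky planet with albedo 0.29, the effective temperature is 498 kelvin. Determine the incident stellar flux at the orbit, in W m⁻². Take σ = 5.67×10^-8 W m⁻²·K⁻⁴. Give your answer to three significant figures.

19600 W m⁻²

Invert the energy balance for S: S = 4σT⁴/(1−α).
The emitted flux is σT⁴ = 3487 W m⁻².
S = 4·3487/0.71 = 19650 W m⁻².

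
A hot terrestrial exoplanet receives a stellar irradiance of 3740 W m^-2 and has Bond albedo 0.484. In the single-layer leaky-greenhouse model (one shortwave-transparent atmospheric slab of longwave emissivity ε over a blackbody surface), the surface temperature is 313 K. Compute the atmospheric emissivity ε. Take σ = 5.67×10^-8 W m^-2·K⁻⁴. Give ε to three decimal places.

First, T_e = [3740·(1−0.484)/(4σ)]^(1/4) = 303.7 K.
Since (2−ε)/2 = (T_e/T_s)⁴ = 0.8865, ε = 0.2269.

0.227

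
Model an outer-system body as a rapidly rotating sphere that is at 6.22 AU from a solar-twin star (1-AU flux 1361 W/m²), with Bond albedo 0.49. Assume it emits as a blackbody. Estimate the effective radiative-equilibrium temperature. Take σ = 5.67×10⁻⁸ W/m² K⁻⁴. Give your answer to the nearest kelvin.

By the inverse-square law, S = 1361/6.22² = 35.18 W/m².
The planet absorbs (1−α)S over its disc πR² and re-emits over 4πR², so the mean absorbed flux is (1−0.49)·35.18/4 = 4.485 W/m².
Balancing against σT⁴: T = (4.485/5.67×10⁻⁸)^(1/4) = 94.31 K.

94 K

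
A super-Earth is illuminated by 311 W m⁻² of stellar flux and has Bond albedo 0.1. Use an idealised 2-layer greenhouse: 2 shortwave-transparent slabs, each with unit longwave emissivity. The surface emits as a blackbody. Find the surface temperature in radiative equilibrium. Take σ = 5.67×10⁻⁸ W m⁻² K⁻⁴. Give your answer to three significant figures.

247 K

The effective emission temperature is T_e = [S(1−α)/(4σ)]^¼ = 187.4 K.
Layer-by-layer balance gives σT_s⁴ = (N+1)σT_e⁴, so T_s = 3^¼·187.4 = 246.7 K.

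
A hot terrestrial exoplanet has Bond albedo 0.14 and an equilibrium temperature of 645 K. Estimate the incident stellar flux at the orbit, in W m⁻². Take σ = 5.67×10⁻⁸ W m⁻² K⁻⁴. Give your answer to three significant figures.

45600 W m⁻²

From S(1−α)/4 = σT⁴: S = 4σT⁴/(1−α).
σT⁴ = 5.67×10⁻⁸·(645)⁴ = 9813 W m⁻².
So S = 4×9813/(1−0.14) = 45640 W m⁻².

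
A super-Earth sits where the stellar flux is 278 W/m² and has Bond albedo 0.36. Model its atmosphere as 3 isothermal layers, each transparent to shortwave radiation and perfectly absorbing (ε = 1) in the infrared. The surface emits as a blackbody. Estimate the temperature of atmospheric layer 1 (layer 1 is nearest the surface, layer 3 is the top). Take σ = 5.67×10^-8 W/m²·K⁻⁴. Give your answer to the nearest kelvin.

220 K

Top-of-atmosphere balance: σT_e⁴ = S(1−α)/4 = 44.48 W/m² → T_e = 167.4 K.
In the N-layer model, layer k (counted from the surface) has T_k = (N+1−k)^(1/4)·T_e.
With k = 1: T_1 = (3+1−1)^¼·167.4 K = 220.3 K.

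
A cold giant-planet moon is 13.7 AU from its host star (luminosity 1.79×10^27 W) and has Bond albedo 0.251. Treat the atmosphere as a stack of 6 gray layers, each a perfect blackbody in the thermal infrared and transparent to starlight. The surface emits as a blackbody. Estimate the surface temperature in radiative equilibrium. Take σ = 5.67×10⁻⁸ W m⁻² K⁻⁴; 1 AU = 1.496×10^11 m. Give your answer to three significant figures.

d = 13.7 × 1.496×10^11 m = 2.050×10^12 m.
Spreading L over a sphere of radius d: S = 1.79×10^27/(4π·2.05×10^12²) = 33.91 W m⁻².
The effective emission temperature is T_e = [S(1−α)/(4σ)]^¼ = 102.9 K.
For an N-layer opaque stack, T_s⁴ = (N+1)T_e⁴, hence T_s = (7)^(1/4)×102.9 K = 167.3 K.

167 K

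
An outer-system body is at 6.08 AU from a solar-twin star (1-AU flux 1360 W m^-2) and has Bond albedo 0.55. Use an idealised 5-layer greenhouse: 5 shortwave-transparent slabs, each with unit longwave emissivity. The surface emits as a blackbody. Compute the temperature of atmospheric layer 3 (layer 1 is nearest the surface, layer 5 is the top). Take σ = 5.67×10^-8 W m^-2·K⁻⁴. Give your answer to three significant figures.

122 K

Flux at the orbit: S = 1360/(6.08)² = 36.79 W m^-2.
The effective emission temperature is T_e = [S(1−α)/(4σ)]^¼ = 92.43 K.
In the N-layer model, layer k (counted from the surface) has T_k = (N+1−k)^(1/4)·T_e.
With k = 3: T_3 = (5+1−3)^¼·92.43 K = 121.6 K.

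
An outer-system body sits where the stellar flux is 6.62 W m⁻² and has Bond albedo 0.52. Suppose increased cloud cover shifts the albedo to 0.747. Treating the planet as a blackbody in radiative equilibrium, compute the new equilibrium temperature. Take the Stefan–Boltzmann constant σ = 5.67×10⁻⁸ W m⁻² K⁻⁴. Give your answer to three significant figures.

With the new albedo, S(1−α₂)/4 = 0.4187 W m⁻², so T₂ = 52.13 K.

52.1 K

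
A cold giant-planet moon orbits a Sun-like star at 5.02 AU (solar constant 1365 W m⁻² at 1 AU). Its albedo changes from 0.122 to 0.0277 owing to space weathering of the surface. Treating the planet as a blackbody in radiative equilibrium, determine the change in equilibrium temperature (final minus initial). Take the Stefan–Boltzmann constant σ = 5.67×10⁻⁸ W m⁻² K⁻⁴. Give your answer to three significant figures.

Flux at the orbit: S = 1365/(5.02)² = 54.17 W m⁻².
With α = 0.122, T₁ = 120.3 K.
Final:   T₂ = [S(1−0.0277)/(4σ)]^(1/4) = 123.4 K.
ΔT = T₂ − T₁ = 3.109 K.

3.11 K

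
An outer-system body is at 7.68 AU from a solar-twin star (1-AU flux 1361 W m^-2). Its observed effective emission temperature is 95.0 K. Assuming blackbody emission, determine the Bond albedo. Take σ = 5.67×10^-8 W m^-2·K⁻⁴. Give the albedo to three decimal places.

0.199

Flux at the orbit: S = 1361/(7.68)² = 23.07 W m^-2.
Rearranging the radiative balance, α = 1 − 4σT⁴/S.
4σT⁴ = 4·5.67×10⁻⁸·(95.0)⁴ = 18.47 W m^-2.
1−α = 18.47/23.07 = 0.8006, so α = 0.1994.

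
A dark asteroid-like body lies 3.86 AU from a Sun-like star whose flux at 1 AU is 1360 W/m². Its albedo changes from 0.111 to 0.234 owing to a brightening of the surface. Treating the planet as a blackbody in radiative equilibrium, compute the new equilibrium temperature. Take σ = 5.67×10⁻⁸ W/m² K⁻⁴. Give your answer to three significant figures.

133 kelvin

By the inverse-square law, S = 1360/3.86² = 91.28 W/m².
With the new albedo, S(1−α₂)/4 = 17.48 W/m², so T₂ = 132.5 K.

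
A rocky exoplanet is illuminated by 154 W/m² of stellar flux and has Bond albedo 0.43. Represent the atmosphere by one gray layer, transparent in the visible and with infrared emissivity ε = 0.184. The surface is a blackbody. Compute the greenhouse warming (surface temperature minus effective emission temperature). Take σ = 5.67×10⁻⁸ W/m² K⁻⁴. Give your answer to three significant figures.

3.43 kelvin

At the top of the atmosphere, σT_e⁴ = S(1−α)/4 = 21.95 W/m², giving T_e = 140.3 K.
For a single slab of emissivity ε, T_s⁴ = 2T_e⁴/(2−ε); thus T_s = 140.3·(1.101)^(1/4) = 143.7 K.
T_s − T_e = 143.7 − 140.3 = 3.425 K.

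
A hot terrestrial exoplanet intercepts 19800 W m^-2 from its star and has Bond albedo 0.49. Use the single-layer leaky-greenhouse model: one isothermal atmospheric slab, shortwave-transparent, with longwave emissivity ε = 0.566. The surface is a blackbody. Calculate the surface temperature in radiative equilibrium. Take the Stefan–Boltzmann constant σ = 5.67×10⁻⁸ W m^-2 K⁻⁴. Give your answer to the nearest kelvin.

499 kelvin

Effective emission temperature (TOA balance): σT_e⁴ = S(1−α)/4 = 2524 W m^-2 → T_e = 459.4 K.
Surface balance with a leaky layer gives σT_s⁴ = σT_e⁴·2/(2−ε), so T_s = T_e·[2/(2−0.566)]^(1/4) = 499.2 K.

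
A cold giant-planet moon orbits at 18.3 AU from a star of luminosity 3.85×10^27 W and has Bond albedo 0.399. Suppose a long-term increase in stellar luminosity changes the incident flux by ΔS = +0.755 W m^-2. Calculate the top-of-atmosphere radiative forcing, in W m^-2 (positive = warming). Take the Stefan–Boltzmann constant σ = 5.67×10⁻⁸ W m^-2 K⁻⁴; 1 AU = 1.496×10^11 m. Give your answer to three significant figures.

d = 18.3 × 1.496×10^11 m = 2.738×10^12 m.
Spreading L over a sphere of radius d: S = 3.85×10^27/(4π·2.74×10^12²) = 40.88 W m^-2.
TOA radiative forcing: ΔF = (1−α)ΔS/4 = 0.601·(+0.755)/4 = 0.1134 W m^-2.

0.113 W m^-2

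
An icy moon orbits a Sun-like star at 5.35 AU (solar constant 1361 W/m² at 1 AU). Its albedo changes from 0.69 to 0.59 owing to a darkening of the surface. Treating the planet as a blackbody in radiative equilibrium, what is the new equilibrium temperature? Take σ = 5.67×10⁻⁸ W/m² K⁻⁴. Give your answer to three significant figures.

Irradiance scales as 1/d², so S = 1361 W/m² × (1/5.35)² = 47.55 W/m².
T₂ = [S(1−α₂)/(4σ)]^(1/4) = [47.55·0.41/(4σ)]^(1/4) = 96.29 K.

96.3 K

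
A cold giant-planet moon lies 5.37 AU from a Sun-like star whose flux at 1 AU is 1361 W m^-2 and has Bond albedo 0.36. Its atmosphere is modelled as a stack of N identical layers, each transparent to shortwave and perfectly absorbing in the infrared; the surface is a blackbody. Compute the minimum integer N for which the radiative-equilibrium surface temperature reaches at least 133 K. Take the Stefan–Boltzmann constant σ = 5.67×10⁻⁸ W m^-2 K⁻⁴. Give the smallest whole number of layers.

2

Irradiance scales as 1/d², so S = 1361 W m^-2 × (1/5.37)² = 47.20 W m^-2.
Top-of-atmosphere balance: σT_e⁴ = S(1−α)/4 = 7.551 W m^-2 → T_e = 107.4 K.
T_s = (N+1)^(1/4)·T_e ≥ 133 K requires N+1 ≥ (T_s/T_e)⁴ = (133/107.4)⁴ = 2.349.
The minimum whole number is N = 2.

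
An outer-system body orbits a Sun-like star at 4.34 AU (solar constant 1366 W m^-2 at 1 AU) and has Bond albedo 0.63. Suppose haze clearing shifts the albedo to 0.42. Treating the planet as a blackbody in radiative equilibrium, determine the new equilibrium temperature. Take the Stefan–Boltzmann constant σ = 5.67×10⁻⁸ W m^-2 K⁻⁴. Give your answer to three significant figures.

By the inverse-square law, S = 1366/4.34² = 72.52 W m^-2.
With the new albedo, S(1−α₂)/4 = 10.52 W m^-2, so T₂ = 116.7 K.

117 K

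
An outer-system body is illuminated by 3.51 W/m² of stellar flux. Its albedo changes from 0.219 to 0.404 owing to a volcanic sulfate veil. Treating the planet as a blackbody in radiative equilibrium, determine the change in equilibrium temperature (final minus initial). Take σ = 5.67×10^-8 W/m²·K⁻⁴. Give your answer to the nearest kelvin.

-4 kelvin

Before: T₁ = [3.510·0.781/(4σ)]^(1/4) = 58.96 K.
Final:   T₂ = [S(1−0.404)/(4σ)]^(1/4) = 55.11 K.
Change: 55.11 − 58.96 = -3.853 K.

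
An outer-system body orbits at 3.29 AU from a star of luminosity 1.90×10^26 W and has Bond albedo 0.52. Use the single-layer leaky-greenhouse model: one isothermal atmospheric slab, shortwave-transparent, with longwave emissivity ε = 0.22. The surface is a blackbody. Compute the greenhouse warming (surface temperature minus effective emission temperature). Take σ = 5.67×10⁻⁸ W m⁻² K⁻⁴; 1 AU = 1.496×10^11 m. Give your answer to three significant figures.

3.17 K

d = 3.29 × 1.496×10^11 m = 4.922×10^11 m.
S = L/(4πd²) = 62.41 W m⁻².
At the top of the atmosphere, σT_e⁴ = S(1−α)/4 = 7.490 W m⁻², giving T_e = 107.2 K.
The surface balance (absorbed SW + ε·downward IR = σT_s⁴) with T_a⁴ = T_s⁴/2 reduces to T_s = T_e·[2/(2−ε)]^¼ = 110.4 K.
The atmosphere warms the surface by 3.169 K.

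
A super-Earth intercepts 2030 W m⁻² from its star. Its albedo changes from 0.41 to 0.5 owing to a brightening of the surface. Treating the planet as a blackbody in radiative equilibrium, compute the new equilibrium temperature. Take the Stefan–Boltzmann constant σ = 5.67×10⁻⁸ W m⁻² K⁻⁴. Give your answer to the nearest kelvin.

T₂ = [S(1−α₂)/(4σ)]^(1/4) = [2030·0.5/(4σ)]^(1/4) = 258.6 K.

259 K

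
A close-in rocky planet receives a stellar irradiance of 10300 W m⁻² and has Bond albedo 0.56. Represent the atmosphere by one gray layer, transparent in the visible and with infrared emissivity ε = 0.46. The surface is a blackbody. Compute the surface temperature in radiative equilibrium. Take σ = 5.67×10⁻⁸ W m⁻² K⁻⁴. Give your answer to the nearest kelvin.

At the top of the atmosphere, σT_e⁴ = S(1−α)/4 = 1133 W m⁻², giving T_e = 376.0 K.
Surface balance with a leaky layer gives σT_s⁴ = σT_e⁴·2/(2−ε), so T_s = T_e·[2/(2−0.46)]^(1/4) = 401.4 K.

401 kelvin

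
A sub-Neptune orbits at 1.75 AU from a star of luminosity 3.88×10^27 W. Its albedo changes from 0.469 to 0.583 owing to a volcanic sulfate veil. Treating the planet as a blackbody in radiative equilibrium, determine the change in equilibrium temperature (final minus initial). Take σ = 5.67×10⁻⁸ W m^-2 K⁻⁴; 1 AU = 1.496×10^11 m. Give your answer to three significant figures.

-18.8 K

d = 1.75 × 1.496×10^11 m = 2.618×10^11 m.
Spreading L over a sphere of radius d: S = 3.88×10^27/(4π·2.62×10^11²) = 4505 W m^-2.
With α = 0.469, T₁ = 320.5 K.
With α = 0.583, T₂ = 301.7 K.
Change: 301.7 − 320.5 = -18.79 K.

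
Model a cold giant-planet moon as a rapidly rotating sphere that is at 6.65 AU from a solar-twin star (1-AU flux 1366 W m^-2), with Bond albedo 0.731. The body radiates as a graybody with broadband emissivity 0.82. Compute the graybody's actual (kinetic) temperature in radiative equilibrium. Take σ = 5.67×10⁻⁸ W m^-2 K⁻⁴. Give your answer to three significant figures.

Irradiance scales as 1/d², so S = 1366 W m^-2 × (1/6.65)² = 30.89 W m^-2.
Averaging over the sphere, the absorbed flux is S(1−α)/4 = 2.077 W m^-2.
Radiative balance εσT⁴ = 2.077 gives T = [2.077/(0.82·σ)]^(1/4) = 81.76 K.

81.8 K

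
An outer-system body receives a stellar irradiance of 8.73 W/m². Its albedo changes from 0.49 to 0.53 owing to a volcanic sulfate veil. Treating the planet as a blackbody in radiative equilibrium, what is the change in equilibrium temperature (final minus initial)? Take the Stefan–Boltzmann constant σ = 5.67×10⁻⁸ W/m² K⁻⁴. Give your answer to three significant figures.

-1.35 K

Initial: T₁ = [S(1−0.49)/(4σ)]^(1/4) = 66.56 K.
After:  T₂ = [8.730·0.47/(4σ)]^(1/4) = 65.22 K.
ΔT = T₂ − T₁ = -1.345 K.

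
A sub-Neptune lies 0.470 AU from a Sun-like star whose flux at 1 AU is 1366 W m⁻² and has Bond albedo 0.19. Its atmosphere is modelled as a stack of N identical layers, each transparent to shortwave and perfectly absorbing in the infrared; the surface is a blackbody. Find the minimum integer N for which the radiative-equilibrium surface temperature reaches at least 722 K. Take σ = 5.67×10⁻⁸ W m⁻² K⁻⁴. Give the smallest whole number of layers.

12

Flux at the orbit: S = 1366/(0.470)² = 6184 W m⁻².
Top-of-atmosphere balance: σT_e⁴ = S(1−α)/4 = 1252 W m⁻² → T_e = 385.5 K.
T_s = (N+1)^(1/4)·T_e ≥ 722 K requires N+1 ≥ (T_s/T_e)⁴ = (722/385.5)⁴ = 12.304.
Rounding up, N = 12.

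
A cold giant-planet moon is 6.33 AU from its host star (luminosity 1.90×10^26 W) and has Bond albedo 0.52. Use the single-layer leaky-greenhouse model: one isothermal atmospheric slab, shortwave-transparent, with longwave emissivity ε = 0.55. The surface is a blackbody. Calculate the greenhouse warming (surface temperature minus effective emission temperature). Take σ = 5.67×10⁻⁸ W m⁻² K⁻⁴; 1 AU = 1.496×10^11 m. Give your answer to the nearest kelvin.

6 K

Orbital distance: d = 6.33 AU = 9.470×10^11 m.
S = L/(4πd²) = 16.86 W m⁻².
At the top of the atmosphere, σT_e⁴ = S(1−α)/4 = 2.023 W m⁻², giving T_e = 77.29 K.
Surface balance with a leaky layer gives σT_s⁴ = σT_e⁴·2/(2−ε), so T_s = T_e·[2/(2−0.55)]^(1/4) = 83.76 K.
T_s − T_e = 83.76 − 77.29 = 6.470 K.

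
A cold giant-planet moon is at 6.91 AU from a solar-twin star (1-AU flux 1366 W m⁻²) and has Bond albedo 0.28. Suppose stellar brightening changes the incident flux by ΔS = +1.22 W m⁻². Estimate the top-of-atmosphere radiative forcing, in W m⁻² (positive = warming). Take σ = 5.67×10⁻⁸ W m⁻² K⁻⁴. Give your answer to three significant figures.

Irradiance scales as 1/d², so S = 1366 W m⁻² × (1/6.91)² = 28.61 W m⁻².
TOA radiative forcing: ΔF = (1−α)ΔS/4 = 0.72·(+1.22)/4 = 0.2196 W m⁻².

0.220 W m⁻²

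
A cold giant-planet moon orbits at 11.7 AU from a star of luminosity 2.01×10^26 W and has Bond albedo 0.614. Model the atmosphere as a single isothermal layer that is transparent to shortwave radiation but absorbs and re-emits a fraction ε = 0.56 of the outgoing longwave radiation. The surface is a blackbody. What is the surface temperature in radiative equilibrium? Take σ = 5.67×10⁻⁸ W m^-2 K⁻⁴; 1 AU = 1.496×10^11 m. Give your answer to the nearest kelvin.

Orbital distance: d = 11.7 AU = 1.750×10^12 m.
S = L/(4πd²) = 5.221 W m^-2.
At the top of the atmosphere, σT_e⁴ = S(1−α)/4 = 0.5038 W m^-2, giving T_e = 54.60 K.
For a single slab of emissivity ε, T_s⁴ = 2T_e⁴/(2−ε); thus T_s = 54.60·(1.389)^(1/4) = 59.27 K.

59 K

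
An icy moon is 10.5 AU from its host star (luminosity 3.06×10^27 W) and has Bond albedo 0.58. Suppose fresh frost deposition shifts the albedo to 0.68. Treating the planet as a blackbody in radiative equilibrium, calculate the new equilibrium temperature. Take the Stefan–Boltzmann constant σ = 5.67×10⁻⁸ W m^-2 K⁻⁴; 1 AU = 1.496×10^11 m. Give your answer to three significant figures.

Orbital distance: d = 10.5 AU = 1.571×10^12 m.
Spreading L over a sphere of radius d: S = 3.06×10^27/(4π·1.57×10^12²) = 98.69 W m^-2.
New equilibrium: T₂ = [(1−0.68)·98.69/(4σ)]^(1/4) = 108.6 K.

109 K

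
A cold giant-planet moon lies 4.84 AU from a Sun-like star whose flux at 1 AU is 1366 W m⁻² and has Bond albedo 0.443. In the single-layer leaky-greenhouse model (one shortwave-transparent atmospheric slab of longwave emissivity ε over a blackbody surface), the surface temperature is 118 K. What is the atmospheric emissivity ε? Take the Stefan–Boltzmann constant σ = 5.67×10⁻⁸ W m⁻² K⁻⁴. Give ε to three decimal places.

Irradiance scales as 1/d², so S = 1366 W m⁻² × (1/4.84)² = 58.31 W m⁻².
Effective temperature: T_e = [S(1−α)/(4σ)]^(1/4) = 109.4 K.
T_s⁴ = T_e⁴·2/(2−ε) → ε = 2 − 2(T_e/T_s)⁴ = 2 − 2·(109.4/118)⁴ = 0.5227.

0.523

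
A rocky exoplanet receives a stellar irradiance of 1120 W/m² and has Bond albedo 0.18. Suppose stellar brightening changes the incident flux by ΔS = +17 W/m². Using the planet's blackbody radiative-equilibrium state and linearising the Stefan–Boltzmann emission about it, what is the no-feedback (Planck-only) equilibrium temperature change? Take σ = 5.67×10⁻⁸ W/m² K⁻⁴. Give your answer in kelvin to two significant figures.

The baseline emission temperature is T_e = 252.3 K.
ΔF = Δ[S(1−α)]/4 = (1−0.18)·+17/4 = 3.485 W/m².
Linearising σT⁴ gives d(σT⁴)/dT = 4σT_e³ = 3.641 W/m² per K.
So ΔT₀ = 3.485/3.641 = 0.957 K.

0.96 K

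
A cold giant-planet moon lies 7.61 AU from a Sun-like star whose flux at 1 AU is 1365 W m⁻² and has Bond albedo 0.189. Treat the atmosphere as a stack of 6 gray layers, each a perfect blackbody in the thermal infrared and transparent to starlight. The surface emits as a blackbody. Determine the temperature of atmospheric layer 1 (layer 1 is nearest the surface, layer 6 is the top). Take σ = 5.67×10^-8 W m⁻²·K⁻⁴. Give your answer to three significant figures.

Flux at the orbit: S = 1365/(7.61)² = 23.57 W m⁻².
The effective emission temperature is T_e = [S(1−α)/(4σ)]^¼ = 95.82 K.
In the N-layer model, layer k (counted from the surface) has T_k = (N+1−k)^(1/4)·T_e.
With k = 1: T_1 = (6+1−1)^¼·95.82 K = 150.0 K.

150 K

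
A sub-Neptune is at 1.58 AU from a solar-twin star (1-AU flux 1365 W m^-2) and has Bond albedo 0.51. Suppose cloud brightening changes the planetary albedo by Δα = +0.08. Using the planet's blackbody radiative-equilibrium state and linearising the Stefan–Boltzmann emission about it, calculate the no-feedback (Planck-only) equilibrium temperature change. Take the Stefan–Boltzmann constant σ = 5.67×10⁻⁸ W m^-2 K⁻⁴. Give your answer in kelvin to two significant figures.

-7.6 K

By the inverse-square law, S = 1365/1.58² = 546.8 W m^-2.
Unperturbed T_e = [546.8·(1−0.51)/(4σ)]^¼ = 185.4 K.
ΔF = −(S/4)Δα = −(546.8/4)×(+0.08) = -10.94 W m^-2.
The Planck feedback parameter is 4σT_e³ = 1.445 W m^-2/K.
ΔT₀ = ΔF/λ_P = -10.94/1.445 = -7.57 K.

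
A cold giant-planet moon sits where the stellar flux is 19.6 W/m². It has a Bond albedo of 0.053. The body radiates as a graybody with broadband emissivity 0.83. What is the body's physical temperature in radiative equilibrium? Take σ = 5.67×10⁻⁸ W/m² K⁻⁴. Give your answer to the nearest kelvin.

100 K

Averaging over the sphere, the absorbed flux is S(1−α)/4 = 4.640 W/m².
Radiative balance εσT⁴ = 4.640 gives T = [4.640/(0.83·σ)]^(1/4) = 99.65 K.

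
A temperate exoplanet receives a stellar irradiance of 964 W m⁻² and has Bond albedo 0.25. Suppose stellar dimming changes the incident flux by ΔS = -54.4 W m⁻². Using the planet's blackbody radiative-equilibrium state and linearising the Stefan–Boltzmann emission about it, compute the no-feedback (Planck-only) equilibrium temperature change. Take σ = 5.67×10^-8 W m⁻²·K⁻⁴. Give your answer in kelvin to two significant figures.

Reference equilibrium: T_e = [S(1−α)/(4σ)]^(1/4) = 237.6 K.
ΔF = Δ[S(1−α)]/4 = (1−0.25)·-54.4/4 = -10.20 W m⁻².
Linearising σT⁴ gives d(σT⁴)/dT = 4σT_e³ = 3.043 W m⁻² per K.
So ΔT₀ = -10.20/3.043 = -3.35 K.

-3.4 K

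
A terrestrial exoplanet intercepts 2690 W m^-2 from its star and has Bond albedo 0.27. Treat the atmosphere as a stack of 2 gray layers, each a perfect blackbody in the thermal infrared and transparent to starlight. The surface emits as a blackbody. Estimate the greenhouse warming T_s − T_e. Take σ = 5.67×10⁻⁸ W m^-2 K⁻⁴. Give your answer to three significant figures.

96.4 K

Top-of-atmosphere balance: σT_e⁴ = S(1−α)/4 = 490.9 W m^-2 → T_e = 305.0 K.
T_s = (N+1)^(1/4)·T_e = 401.5 K.
So the greenhouse effect raises the surface by 401.5 − 305.0 = 96.42 K.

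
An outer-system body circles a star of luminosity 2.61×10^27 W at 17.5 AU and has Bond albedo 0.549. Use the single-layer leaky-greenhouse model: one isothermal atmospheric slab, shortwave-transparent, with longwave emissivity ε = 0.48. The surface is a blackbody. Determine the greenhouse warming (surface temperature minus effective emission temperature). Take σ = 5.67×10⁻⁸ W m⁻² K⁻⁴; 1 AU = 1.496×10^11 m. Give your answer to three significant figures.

d = 17.5 × 1.496×10^11 m = 2.618×10^12 m.
Spreading L over a sphere of radius d: S = 2.61×10^27/(4π·2.62×10^12²) = 30.30 W m⁻².
The planet radiates to space at T_e = [S(1−α)/(4σ)]^(1/4) = 88.11 K.
The surface balance (absorbed SW + ε·downward IR = σT_s⁴) with T_a⁴ = T_s⁴/2 reduces to T_s = T_e·[2/(2−ε)]^¼ = 94.36 K.
The atmosphere warms the surface by 6.257 K.

6.26 kelvin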